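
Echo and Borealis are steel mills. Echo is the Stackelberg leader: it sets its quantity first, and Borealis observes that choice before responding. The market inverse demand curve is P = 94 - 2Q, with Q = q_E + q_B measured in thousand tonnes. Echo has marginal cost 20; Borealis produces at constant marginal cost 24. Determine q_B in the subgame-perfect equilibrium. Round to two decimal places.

7.75

Solve by backward induction. Given q_E, the follower Borealis maximises π_B = (94 - 2q_E - 2q_B)q_B - 24q_B.
Setting the follower's marginal profit to zero, 70 - 2q_E - 4q_B = 0, i.e. q_B = (70 - 2q_E)/4.
The leader anticipates this reaction. Substituting into P = 94 - 2Q gives P = 59 - q_E, so π_E = (59 - q_E)q_E - 20q_E.
Leader FOC: 39 - 2q_E = 0, so q_E = 39/2.
Then q_B = (70 - 2·(39/2))/4 = 31/4.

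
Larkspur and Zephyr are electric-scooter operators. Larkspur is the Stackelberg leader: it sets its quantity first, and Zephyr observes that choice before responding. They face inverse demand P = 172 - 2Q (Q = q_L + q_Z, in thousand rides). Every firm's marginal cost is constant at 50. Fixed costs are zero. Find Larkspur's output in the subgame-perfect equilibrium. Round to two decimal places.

30.50

The follower Zephyr best-responds to any q_L: π_Z = (172 - 2Q)q_Z - 50q_Z.
∂π_Z/∂q_Z = 122 - 2q_L - 4q_Z = 0 gives the reaction function q_Z = (122 - 2q_L)/4.
Larkspur substitutes q_Z(q_L) into its own profit: π_L = q_L(172 - 2q_L - (122 - 2q_L)/2) - 50q_L = (111 - q_L)q_L - 50q_L.
Leader FOC: 61 - 2q_L = 0, so q_L = 61/2.
Then q_Z = (122 - 2·(61/2))/4 = 61/4.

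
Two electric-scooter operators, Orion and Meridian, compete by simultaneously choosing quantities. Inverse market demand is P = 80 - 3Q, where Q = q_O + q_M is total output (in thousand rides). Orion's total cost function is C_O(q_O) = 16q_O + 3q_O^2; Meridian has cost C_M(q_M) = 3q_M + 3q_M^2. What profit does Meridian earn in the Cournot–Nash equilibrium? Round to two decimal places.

Orion's profit: π_O = (80 - 3Q)q_O - (16q_O + 3q_O²). Setting ∂π_O/∂q_O = 0: 64 - 12q_O - 3(q_M) = 0.
Meridian's first-order condition: 77 - 12q_M - 3(q_O) = 0.
So q_O = (64 - 3q_M)/12 and q_M = (77 - 3q_O)/12.
Substituting one into the other gives q_O = 179/45 and q_M = 244/45.
Price P = 80 - 3·(47/5) = 259/5.
Meridian's profit: (259/5)·(244/45) - 3·(244/45) - 3(244/45)² = 176.4030.

176.40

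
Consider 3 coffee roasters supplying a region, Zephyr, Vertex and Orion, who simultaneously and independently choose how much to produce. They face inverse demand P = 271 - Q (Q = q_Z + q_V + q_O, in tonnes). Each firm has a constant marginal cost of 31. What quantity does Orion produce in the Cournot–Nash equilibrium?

Each firm earns π_i = (271 - Q)q_i - 31q_i.
First-order condition (treating rivals' output as given): 240 - 2q_i - Σ_{j≠i} q_j = 0.
With identical firms every q_j equals q_i, so Σ_{j≠i} q_j = 2q_i and 240 = 4q_i, giving q_i = 60.

60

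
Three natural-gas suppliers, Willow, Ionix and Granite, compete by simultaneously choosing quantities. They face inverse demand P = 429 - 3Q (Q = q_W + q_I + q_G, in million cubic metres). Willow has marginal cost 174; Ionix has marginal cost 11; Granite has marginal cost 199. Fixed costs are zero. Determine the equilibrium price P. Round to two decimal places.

203.25

Willow's profit: π_W = (429 - 3Q)q_W - (174q_W). Setting ∂π_W/∂q_W = 0: 255 - 6q_W - 3(q_I + q_G) = 0.
Ionix's profit: π_I = (429 - 3Q)q_I - (11q_I). Setting ∂π_I/∂q_I = 0: 418 - 6q_I - 3(q_W + q_G) = 0.
Granite's profit: π_G = (429 - 3Q)q_G - (199q_G). Setting ∂π_G/∂q_G = 0: 230 - 6q_G - 3(q_W + q_I) = 0.
Adding the 3 first-order conditions: 903 − 12Q = 0, so Q = 301/4.
Back-substituting: q_W = (255 − 903/4)/3 = 39/4, q_I = (418 − 903/4)/3 = 769/12, q_G = (230 − 903/4)/3 = 17/12.
Total output Q = 301/4, so price P = 429 - 3·(301/4) = 813/4.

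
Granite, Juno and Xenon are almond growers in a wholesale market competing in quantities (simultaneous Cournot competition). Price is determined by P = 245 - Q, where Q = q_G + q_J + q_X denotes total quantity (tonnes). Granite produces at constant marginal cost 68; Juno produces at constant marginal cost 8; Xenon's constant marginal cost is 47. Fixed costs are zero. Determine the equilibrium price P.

92

Granite's profit: π_G = (245 - Q)q_G - (68q_G). Setting ∂π_G/∂q_G = 0: 177 - 2q_G - (q_J + q_X) = 0.
Juno's profit: π_J = (245 - Q)q_J - (8q_J). Setting ∂π_J/∂q_J = 0: 237 - 2q_J - (q_G + q_X) = 0.
Xenon's first-order condition: 198 - 2q_X - (q_G + q_J) = 0.
Summing all 3 equations gives 612 − 4Q = 0, hence Q = 153.
Back-substituting: q_G = (177 − 153) = 24, q_J = (237 − 153) = 84, q_X = (198 − 153) = 45.
Total output Q = 153, so price P = 245 - 153 = 92.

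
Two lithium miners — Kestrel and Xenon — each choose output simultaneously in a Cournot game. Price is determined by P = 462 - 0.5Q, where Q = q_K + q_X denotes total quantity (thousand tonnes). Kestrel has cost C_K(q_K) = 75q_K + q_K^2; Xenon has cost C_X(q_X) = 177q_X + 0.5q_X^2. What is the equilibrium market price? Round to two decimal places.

349.57

Kestrel's profit: π_K = (462 - 0.5Q)q_K - (75q_K + q_K²). Setting ∂π_K/∂q_K = 0: 387 - 3q_K - (1/2)(q_X) = 0.
Xenon's first-order condition: 285 - 2q_X - (1/2)(q_K) = 0.
Best responses: q_K = (387 - (1/2)q_X)/3, q_X = (285 - (1/2)q_K)/2.
Solving the pair: q_K = 109.8261, q_X = 115.0435.
Total output Q = 224.8696, so price P = 462 - (1/2)·224.8696 = 349.5652.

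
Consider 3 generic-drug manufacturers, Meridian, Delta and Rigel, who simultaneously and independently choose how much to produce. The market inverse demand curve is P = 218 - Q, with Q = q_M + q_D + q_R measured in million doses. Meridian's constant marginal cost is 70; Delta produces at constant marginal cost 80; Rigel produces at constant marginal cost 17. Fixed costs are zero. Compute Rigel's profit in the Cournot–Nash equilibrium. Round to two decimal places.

Meridian's profit: π_M = (218 - Q)q_M - (70q_M). Setting ∂π_M/∂q_M = 0: 148 - 2q_M - (q_D + q_R) = 0.
Delta's profit: π_D = (218 - Q)q_D - (80q_D). Setting ∂π_D/∂q_D = 0: 138 - 2q_D - (q_M + q_R) = 0.
Rigel's first-order condition: 201 - 2q_R - (q_M + q_D) = 0.
Summing all 3 equations gives 487 − 4Q = 0, hence Q = 487/4.
Back-substituting: q_M = (148 − 487/4) = 105/4, q_D = (138 − 487/4) = 65/4, q_R = (201 − 487/4) = 317/4.
Price P = 218 - 487/4 = 385/4.
Rigel's profit: (385/4 - 17)·(317/4) = 6280.5625.

6280.56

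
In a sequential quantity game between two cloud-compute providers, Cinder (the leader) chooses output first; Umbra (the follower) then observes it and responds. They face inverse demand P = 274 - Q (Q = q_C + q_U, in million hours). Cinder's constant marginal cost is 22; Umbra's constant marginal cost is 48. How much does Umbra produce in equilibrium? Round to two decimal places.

The follower Umbra best-responds to any q_C: π_U = (274 - Q)q_U - 48q_U.
∂π_U/∂q_U = 226 - q_C - 2q_U = 0 gives the reaction function q_U = (226 - q_C)/2.
Cinder substitutes q_U(q_C) into its own profit: π_C = q_C(274 - q_C - (226 - q_C)/2) - 22q_C = (161 - (1/2)q_C)q_C - 22q_C.
The leader's first-order condition 139 - q_C = 0 yields q_C = 139.
Then q_U = (226 - 139)/2 = 87/2.

43.50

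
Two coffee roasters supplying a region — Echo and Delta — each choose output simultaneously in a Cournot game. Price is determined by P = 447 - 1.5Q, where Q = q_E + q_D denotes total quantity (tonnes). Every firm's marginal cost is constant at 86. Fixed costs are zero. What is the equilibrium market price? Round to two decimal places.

Each firm earns π_i = (447 - 1.5Q)q_i - 86q_i.
Setting ∂π_i/∂q_i = 0 with rivals' quantities fixed: 361 - 3q_i - (3/2)q_j = 0.
With identical firms every q_j equals q_i, so q_j = q_i and 361 = (9/2)q_i, giving q_i = 722/9.
Total output Q = 1444/9, so price P = 447 - (3/2)·(1444/9) = 619/3.

206.33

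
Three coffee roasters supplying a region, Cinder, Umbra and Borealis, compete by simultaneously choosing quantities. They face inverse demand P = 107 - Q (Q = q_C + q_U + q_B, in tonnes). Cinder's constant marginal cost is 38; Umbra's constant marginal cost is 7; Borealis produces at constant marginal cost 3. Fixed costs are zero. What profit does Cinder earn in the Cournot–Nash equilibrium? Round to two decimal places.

0.56

Cinder's profit: π_C = (107 - Q)q_C - (38q_C). Setting ∂π_C/∂q_C = 0: 69 - 2q_C - (q_U + q_B) = 0.
Umbra's profit: π_U = (107 - Q)q_U - (7q_U). Setting ∂π_U/∂q_U = 0: 100 - 2q_U - (q_C + q_B) = 0.
Borealis's first-order condition: 104 - 2q_B - (q_C + q_U) = 0.
Summing all 3 equations gives 273 − 4Q = 0, hence Q = 273/4.
Back-substituting: q_C = (69 − 273/4) = 3/4, q_U = (100 − 273/4) = 127/4, q_B = (104 − 273/4) = 143/4.
Price P = 107 - 273/4 = 155/4.
Cinder's profit: (155/4 - 38)·(3/4) = 9/16.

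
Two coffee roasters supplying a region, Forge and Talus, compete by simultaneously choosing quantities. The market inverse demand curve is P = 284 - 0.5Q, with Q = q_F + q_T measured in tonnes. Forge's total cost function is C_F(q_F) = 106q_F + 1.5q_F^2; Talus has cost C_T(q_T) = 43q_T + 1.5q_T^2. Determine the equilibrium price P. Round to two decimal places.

237.44

Forge's profit: π_F = (284 - 0.5Q)q_F - (106q_F + (3/2)q_F²). Setting ∂π_F/∂q_F = 0: 178 - 4q_F - (1/2)(q_T) = 0.
Talus's profit: π_T = (284 - 0.5Q)q_T - (43q_T + (3/2)q_T²). Setting ∂π_T/∂q_T = 0: 241 - 4q_T - (1/2)(q_F) = 0.
Best responses: q_F = (178 - (1/2)q_T)/4, q_T = (241 - (1/2)q_F)/4.
Solving the pair: q_F = 338/9, q_T = 500/9.
Total output Q = 838/9, so price P = 284 - (1/2)·(838/9) = 237.4444.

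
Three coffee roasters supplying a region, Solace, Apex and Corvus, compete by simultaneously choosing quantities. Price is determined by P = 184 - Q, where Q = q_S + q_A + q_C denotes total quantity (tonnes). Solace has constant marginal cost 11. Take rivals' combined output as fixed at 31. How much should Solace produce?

71

With rivals' combined output fixed at 31, Solace's profit is π_S = (184 - 31 - q_S)q_S - (11q_S) = (153 - q_S)q_S - (11q_S).
∂π_S/∂q_S = 142 - 2q_S = 0, so q_S = 71.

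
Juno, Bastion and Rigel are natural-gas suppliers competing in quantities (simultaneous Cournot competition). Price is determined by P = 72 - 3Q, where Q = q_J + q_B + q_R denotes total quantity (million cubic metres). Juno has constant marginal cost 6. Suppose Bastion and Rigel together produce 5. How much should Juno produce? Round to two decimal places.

8.50

With rivals' combined output fixed at 5, Juno's profit is π_J = (72 - 3·5 - 3q_J)q_J - (6q_J) = (57 - 3q_J)q_J - (6q_J).
∂π_J/∂q_J = 51 - 6q_J = 0, so q_J = 17/2.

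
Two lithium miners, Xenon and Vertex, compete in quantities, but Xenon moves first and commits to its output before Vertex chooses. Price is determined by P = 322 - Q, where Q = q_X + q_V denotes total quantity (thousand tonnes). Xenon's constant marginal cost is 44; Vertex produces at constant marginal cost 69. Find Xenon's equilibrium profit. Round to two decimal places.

Solve by backward induction. Given q_X, the follower Vertex maximises π_V = (322 - q_X - q_V)q_V - 69q_V.
Setting the follower's marginal profit to zero, 253 - q_X - 2q_V = 0, i.e. q_V = (253 - q_X)/2.
Xenon substitutes q_V(q_X) into its own profit: π_X = q_X(322 - q_X - (253 - q_X)/2) - 44q_X = (391/2 - (1/2)q_X)q_X - 44q_X.
Maximising: ∂π_X/∂q_X = 303/2 - q_X = 0, giving q_X = 303/2.
Then q_V = (253 - 303/2)/2 = 203/4.
Price P = 322 - 809/4 = 479/4.
Xenon's profit: (479/4 - 44)·(303/2) = 11476.1250.

11476.13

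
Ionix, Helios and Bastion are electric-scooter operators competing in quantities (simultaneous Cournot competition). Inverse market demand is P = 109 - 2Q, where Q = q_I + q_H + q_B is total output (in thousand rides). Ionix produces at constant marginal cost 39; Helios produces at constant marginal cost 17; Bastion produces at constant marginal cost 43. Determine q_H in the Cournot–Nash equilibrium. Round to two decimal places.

17.50

Ionix's profit: π_I = (109 - 2Q)q_I - (39q_I). Setting ∂π_I/∂q_I = 0: 70 - 4q_I - 2(q_H + q_B) = 0.
Helios's first-order condition: 92 - 4q_H - 2(q_I + q_B) = 0.
Bastion's profit: π_B = (109 - 2Q)q_B - (43q_B). Setting ∂π_B/∂q_B = 0: 66 - 4q_B - 2(q_I + q_H) = 0.
Adding the 3 first-order conditions: 228 − 8Q = 0, so Q = 57/2.
Back-substituting: q_I = (70 − 57)/2 = 13/2, q_H = (92 − 57)/2 = 35/2, q_B = (66 − 57)/2 = 9/2.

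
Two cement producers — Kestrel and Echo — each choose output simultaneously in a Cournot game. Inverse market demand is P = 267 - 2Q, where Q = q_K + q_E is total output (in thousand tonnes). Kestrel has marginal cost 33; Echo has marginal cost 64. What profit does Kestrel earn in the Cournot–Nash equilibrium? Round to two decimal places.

3901.39

Kestrel's profit: π_K = (267 - 2Q)q_K - (33q_K). Setting ∂π_K/∂q_K = 0: 234 - 4q_K - 2(q_E) = 0.
Echo's first-order condition: 203 - 4q_E - 2(q_K) = 0.
So q_K = (234 - 2q_E)/4 and q_E = (203 - 2q_K)/4.
Substituting one into the other gives q_K = 265/6 and q_E = 86/3.
Price P = 267 - 2·(437/6) = 364/3.
Kestrel's profit: (364/3 - 33)·(265/6) = 3901.3889.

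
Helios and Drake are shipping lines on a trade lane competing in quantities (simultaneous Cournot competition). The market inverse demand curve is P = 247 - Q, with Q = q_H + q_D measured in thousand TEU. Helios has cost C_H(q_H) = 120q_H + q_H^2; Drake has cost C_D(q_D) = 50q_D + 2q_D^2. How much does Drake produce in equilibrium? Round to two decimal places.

Helios's profit: π_H = (247 - Q)q_H - (120q_H + q_H²). Setting ∂π_H/∂q_H = 0: 127 - 4q_H - (q_D) = 0.
Drake's first-order condition: 197 - 6q_D - (q_H) = 0.
Best responses: q_H = (127 - q_D)/4, q_D = (197 - q_H)/6.
Substituting one into the other gives q_H = 565/23 and q_D = 661/23.

28.74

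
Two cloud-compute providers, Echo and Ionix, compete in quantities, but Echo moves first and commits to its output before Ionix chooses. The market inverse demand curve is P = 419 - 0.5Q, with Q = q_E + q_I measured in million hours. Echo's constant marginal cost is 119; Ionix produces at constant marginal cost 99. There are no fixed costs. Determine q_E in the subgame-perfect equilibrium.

The follower Ionix best-responds to any q_E: π_I = (419 - 0.5Q)q_I - 99q_I.
Setting the follower's marginal profit to zero, 320 - (1/2)q_E - q_I = 0, i.e. q_I = (320 - (1/2)q_E).
Echo substitutes q_I(q_E) into its own profit: π_E = q_E(419 - (1/2)q_E - (320 - (1/2)q_E)/2) - 119q_E = (259 - (1/4)q_E)q_E - 119q_E.
The leader's first-order condition 140 - (1/2)q_E = 0 yields q_E = 280.
Then q_I = (320 - (1/2)·280) = 180.

280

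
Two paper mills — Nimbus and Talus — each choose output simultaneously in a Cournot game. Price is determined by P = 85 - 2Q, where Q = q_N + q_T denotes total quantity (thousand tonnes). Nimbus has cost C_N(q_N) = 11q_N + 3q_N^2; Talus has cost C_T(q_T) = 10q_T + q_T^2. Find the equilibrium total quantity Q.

16

Nimbus's profit: π_N = (85 - 2Q)q_N - (11q_N + 3q_N²). Setting ∂π_N/∂q_N = 0: 74 - 10q_N - 2(q_T) = 0.
Talus's first-order condition: 75 - 6q_T - 2(q_N) = 0.
So q_N = (74 - 2q_T)/10 and q_T = (75 - 2q_N)/6.
Solving the pair: q_N = 21/4, q_T = 43/4.
Total output Q = 21/4 + 43/4 = 16.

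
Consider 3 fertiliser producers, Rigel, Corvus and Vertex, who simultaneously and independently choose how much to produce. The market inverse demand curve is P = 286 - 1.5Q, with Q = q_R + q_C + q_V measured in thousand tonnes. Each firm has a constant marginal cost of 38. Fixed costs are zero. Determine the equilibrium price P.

Each firm earns π_i = (286 - 1.5Q)q_i - 38q_i.
First-order condition (treating rivals' output as given): 248 - 3q_i - (3/2)·Σ_{j≠i} q_j = 0.
With identical firms every q_j equals q_i, so Σ_{j≠i} q_j = 2q_i and 248 = 6q_i, giving q_i = 124/3.
Total output Q = 124, so price P = 286 - (3/2)·124 = 100.

100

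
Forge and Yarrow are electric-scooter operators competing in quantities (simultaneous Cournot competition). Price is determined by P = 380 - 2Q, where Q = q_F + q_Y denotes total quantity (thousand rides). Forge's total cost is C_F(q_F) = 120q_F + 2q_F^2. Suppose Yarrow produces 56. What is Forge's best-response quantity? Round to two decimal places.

18.50

With the rival's output fixed at 56, Forge's profit is π_F = (380 - 2·56 - 2q_F)q_F - (120q_F + 2q_F²) = (268 - 2q_F)q_F - (120q_F + 2q_F²).
∂π_F/∂q_F = 148 - 8q_F = 0, so q_F = 37/2.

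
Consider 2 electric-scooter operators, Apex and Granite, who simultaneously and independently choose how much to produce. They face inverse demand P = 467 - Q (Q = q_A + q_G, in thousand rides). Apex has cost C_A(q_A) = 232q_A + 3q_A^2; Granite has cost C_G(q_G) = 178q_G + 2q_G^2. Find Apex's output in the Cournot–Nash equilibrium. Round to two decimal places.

23.85

Apex's profit: π_A = (467 - Q)q_A - (232q_A + 3q_A²). Setting ∂π_A/∂q_A = 0: 235 - 8q_A - (q_G) = 0.
Granite's first-order condition: 289 - 6q_G - (q_A) = 0.
So q_A = (235 - q_G)/8 and q_G = (289 - q_A)/6.
Substituting one into the other gives q_A = 1121/47 and q_G = 44.1915.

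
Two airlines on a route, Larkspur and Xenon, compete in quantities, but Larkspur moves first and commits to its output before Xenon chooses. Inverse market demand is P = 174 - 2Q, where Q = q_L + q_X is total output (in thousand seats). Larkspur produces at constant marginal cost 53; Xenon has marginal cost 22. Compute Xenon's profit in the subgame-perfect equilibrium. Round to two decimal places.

The follower Xenon best-responds to any q_L: π_X = (174 - 2Q)q_X - 22q_X.
∂π_X/∂q_X = 152 - 2q_L - 4q_X = 0 gives the reaction function q_X = (152 - 2q_L)/4.
Larkspur substitutes q_X(q_L) into its own profit: π_L = q_L(174 - 2q_L - (152 - 2q_L)/2) - 53q_L = (98 - q_L)q_L - 53q_L.
Leader FOC: 45 - 2q_L = 0, so q_L = 45/2.
Then q_X = (152 - 2·(45/2))/4 = 107/4.
Price P = 174 - 2·(197/4) = 151/2.
Xenon's profit: (151/2 - 22)·(107/4) = 1431.1250.

1431.13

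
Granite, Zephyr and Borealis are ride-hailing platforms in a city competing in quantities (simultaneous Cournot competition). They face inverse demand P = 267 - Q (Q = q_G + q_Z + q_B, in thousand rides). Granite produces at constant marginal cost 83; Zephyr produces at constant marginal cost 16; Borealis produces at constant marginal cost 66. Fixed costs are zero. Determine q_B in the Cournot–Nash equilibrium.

42

Granite's profit: π_G = (267 - Q)q_G - (83q_G). Setting ∂π_G/∂q_G = 0: 184 - 2q_G - (q_Z + q_B) = 0.
Zephyr's first-order condition: 251 - 2q_Z - (q_G + q_B) = 0.
Borealis's profit: π_B = (267 - Q)q_B - (66q_B). Setting ∂π_B/∂q_B = 0: 201 - 2q_B - (q_G + q_Z) = 0.
Adding the 3 conditions: 636 − 2Q − 2Q = 0, i.e. Q = 159.
Back-substituting: q_G = (184 − 159) = 25, q_Z = (251 − 159) = 92, q_B = (201 − 159) = 42.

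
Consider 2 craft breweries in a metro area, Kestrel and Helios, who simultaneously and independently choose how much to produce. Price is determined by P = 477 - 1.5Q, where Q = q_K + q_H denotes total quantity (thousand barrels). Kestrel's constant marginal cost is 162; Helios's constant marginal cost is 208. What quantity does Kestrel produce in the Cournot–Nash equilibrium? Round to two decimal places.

80.22

Kestrel's profit: π_K = (477 - 1.5Q)q_K - (162q_K). Setting ∂π_K/∂q_K = 0: 315 - 3q_K - (3/2)(q_H) = 0.
Helios's first-order condition: 269 - 3q_H - (3/2)(q_K) = 0.
Rearranging gives the reaction functions q_K = (315 - (3/2)q_H)/3 and q_H = (269 - (3/2)q_K)/3.
Substituting one into the other gives q_K = 722/9 and q_H = 446/9.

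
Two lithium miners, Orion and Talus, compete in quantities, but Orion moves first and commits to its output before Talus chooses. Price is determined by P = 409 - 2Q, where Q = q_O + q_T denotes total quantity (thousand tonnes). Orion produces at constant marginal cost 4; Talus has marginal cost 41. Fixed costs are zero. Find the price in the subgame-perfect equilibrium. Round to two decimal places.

114.50

The follower Talus best-responds to any q_O: π_T = (409 - 2Q)q_T - 41q_T.
∂π_T/∂q_T = 368 - 2q_O - 4q_T = 0 gives the reaction function q_T = (368 - 2q_O)/4.
The leader anticipates this reaction. Substituting into P = 409 - 2Q gives P = 225 - q_O, so π_O = (225 - q_O)q_O - 4q_O.
The leader's first-order condition 221 - 2q_O = 0 yields q_O = 221/2.
Then q_T = (368 - 2·(221/2))/4 = 147/4.
Total output Q = 589/4, so price P = 409 - 2·(589/4) = 229/2.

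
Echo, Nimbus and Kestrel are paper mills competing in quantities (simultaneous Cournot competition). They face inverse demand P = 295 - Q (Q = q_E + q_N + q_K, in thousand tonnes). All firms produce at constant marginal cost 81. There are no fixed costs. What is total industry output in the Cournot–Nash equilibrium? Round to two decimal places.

A representative firm's profit is π_i = q_i(295 - Q) - 81q_i.
First-order condition (treating rivals' output as given): 214 - 2q_i - Σ_{j≠i} q_j = 0.
By symmetry each firm produces the same amount; substituting Σ_{j≠i} q_j = 2q_i yields q_i = 214/4 = 107/2.
Total output Q = 107/2 + 107/2 + 107/2 = 321/2.

160.50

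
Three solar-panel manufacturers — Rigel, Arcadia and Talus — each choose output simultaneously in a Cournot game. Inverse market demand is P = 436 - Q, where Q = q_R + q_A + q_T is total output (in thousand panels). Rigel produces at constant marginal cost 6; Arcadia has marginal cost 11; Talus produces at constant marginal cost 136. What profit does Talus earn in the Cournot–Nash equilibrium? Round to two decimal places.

Rigel's profit: π_R = (436 - Q)q_R - (6q_R). Setting ∂π_R/∂q_R = 0: 430 - 2q_R - (q_A + q_T) = 0.
Arcadia's profit: π_A = (436 - Q)q_A - (11q_A). Setting ∂π_A/∂q_A = 0: 425 - 2q_A - (q_R + q_T) = 0.
Talus's profit: π_T = (436 - Q)q_T - (136q_T). Setting ∂π_T/∂q_T = 0: 300 - 2q_T - (q_R + q_A) = 0.
Adding the 3 first-order conditions: 1155 − 4Q = 0, so Q = 1155/4.
Back-substituting: q_R = (430 − 1155/4) = 565/4, q_A = (425 − 1155/4) = 545/4, q_T = (300 − 1155/4) = 45/4.
Price P = 436 - 1155/4 = 589/4.
Talus's profit: (589/4 - 136)·(45/4) = 126.5625.

126.56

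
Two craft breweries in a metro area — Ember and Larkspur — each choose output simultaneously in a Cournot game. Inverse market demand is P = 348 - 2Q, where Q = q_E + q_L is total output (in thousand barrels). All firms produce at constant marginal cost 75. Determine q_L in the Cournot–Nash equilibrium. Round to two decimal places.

Each firm earns π_i = (348 - 2Q)q_i - 75q_i.
First-order condition (treating rivals' output as given): 273 - 4q_i - 2q_j = 0.
With identical firms every q_j equals q_i, so q_j = q_i and 273 = 6q_i, giving q_i = 91/2.

45.50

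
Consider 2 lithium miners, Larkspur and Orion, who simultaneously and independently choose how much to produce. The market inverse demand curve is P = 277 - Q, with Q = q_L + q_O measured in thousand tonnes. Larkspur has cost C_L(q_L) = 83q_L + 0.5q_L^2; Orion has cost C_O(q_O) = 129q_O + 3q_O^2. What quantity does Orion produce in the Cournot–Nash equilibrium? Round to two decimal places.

10.87

Larkspur's profit: π_L = (277 - Q)q_L - (83q_L + (1/2)q_L²). Setting ∂π_L/∂q_L = 0: 194 - 3q_L - (q_O) = 0.
Orion's profit: π_O = (277 - Q)q_O - (129q_O + 3q_O²). Setting ∂π_O/∂q_O = 0: 148 - 8q_O - (q_L) = 0.
Best responses: q_L = (194 - q_O)/3, q_O = (148 - q_L)/8.
Substituting one into the other gives q_L = 1404/23 and q_O = 250/23.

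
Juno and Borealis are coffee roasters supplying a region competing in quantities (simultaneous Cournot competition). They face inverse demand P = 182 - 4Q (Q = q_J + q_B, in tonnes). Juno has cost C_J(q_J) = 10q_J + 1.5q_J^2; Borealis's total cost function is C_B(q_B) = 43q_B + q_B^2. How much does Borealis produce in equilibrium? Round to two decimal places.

Juno's profit: π_J = (182 - 4Q)q_J - (10q_J + (3/2)q_J²). Setting ∂π_J/∂q_J = 0: 172 - 11q_J - 4(q_B) = 0.
Borealis's profit: π_B = (182 - 4Q)q_B - (43q_B + q_B²). Setting ∂π_B/∂q_B = 0: 139 - 10q_B - 4(q_J) = 0.
So q_J = (172 - 4q_B)/11 and q_B = (139 - 4q_J)/10.
Substituting one into the other gives q_J = 582/47 and q_B = 841/94.

8.95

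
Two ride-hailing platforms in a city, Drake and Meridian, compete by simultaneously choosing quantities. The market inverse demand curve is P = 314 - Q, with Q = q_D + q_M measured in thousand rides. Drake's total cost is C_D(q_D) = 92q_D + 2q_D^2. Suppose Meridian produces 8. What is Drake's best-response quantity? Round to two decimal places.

With the rival's output fixed at 8, Drake's profit is π_D = (314 - 8 - q_D)q_D - (92q_D + 2q_D²) = (306 - q_D)q_D - (92q_D + 2q_D²).
∂π_D/∂q_D = 214 - 6q_D = 0, so q_D = 107/3.

35.67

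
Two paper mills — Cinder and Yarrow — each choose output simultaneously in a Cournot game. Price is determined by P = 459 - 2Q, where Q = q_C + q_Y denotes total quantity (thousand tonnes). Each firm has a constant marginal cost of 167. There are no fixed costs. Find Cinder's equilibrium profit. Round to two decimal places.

4736.89

A representative firm's profit is π_i = q_i(459 - 2Q) - 167q_i.
Setting ∂π_i/∂q_i = 0 with rivals' quantities fixed: 292 - 4q_i - 2q_j = 0.
By symmetry each firm produces the same amount; substituting q_j = q_i yields q_i = 292/6 = 146/3.
Price P = 459 - 2·(292/3) = 793/3.
Cinder's profit: (793/3 - 167)·(146/3) = 4736.8889.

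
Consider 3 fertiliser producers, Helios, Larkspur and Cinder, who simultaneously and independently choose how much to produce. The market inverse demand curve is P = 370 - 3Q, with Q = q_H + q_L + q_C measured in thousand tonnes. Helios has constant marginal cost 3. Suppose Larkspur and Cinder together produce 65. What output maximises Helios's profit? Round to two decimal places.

With rivals' combined output fixed at 65, Helios's profit is π_H = (370 - 3·65 - 3q_H)q_H - (3q_H) = (175 - 3q_H)q_H - (3q_H).
∂π_H/∂q_H = 172 - 6q_H = 0, so q_H = 86/3.

28.67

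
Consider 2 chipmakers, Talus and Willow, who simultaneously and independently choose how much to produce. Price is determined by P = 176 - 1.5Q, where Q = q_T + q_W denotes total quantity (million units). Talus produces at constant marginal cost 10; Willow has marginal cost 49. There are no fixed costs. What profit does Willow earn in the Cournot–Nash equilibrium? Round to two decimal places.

573.63

Talus's profit: π_T = (176 - 1.5Q)q_T - (10q_T). Setting ∂π_T/∂q_T = 0: 166 - 3q_T - (3/2)(q_W) = 0.
Willow's first-order condition: 127 - 3q_W - (3/2)(q_T) = 0.
Rearranging gives the reaction functions q_T = (166 - (3/2)q_W)/3 and q_W = (127 - (3/2)q_T)/3.
Solving the pair: q_T = 410/9, q_W = 176/9.
Price P = 176 - (3/2)·(586/9) = 235/3.
Willow's profit: (235/3 - 49)·(176/9) = 573.6296.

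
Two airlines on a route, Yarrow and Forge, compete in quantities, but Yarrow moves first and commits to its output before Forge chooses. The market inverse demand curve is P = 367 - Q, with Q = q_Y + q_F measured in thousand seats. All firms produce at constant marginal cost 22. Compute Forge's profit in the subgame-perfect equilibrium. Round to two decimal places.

7439.06

Solve by backward induction. Given q_Y, the follower Forge maximises π_F = (367 - q_Y - q_F)q_F - 22q_F.
Setting the follower's marginal profit to zero, 345 - q_Y - 2q_F = 0, i.e. q_F = (345 - q_Y)/2.
Yarrow substitutes q_F(q_Y) into its own profit: π_Y = q_Y(367 - q_Y - (345 - q_Y)/2) - 22q_Y = (389/2 - (1/2)q_Y)q_Y - 22q_Y.
The leader's first-order condition 345/2 - q_Y = 0 yields q_Y = 345/2.
Then q_F = (345 - 345/2)/2 = 345/4.
Price P = 367 - 1035/4 = 433/4.
Forge's profit: (433/4 - 22)·(345/4) = 7439.0625.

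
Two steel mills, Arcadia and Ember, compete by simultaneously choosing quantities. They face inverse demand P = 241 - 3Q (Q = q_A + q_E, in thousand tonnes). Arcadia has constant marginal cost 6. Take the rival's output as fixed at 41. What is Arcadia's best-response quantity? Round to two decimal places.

18.67

With the rival's output fixed at 41, Arcadia's profit is π_A = (241 - 3·41 - 3q_A)q_A - (6q_A) = (118 - 3q_A)q_A - (6q_A).
∂π_A/∂q_A = 112 - 6q_A = 0, so q_A = 56/3.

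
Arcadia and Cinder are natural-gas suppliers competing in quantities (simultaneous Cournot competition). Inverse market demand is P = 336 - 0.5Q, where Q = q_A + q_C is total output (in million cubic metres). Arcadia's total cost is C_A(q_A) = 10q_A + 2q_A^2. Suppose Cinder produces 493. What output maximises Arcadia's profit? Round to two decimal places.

15.90

With the rival's output fixed at 493, Arcadia's profit is π_A = (336 - (1/2)·493 - (1/2)q_A)q_A - (10q_A + 2q_A²) = (179/2 - (1/2)q_A)q_A - (10q_A + 2q_A²).
∂π_A/∂q_A = 159/2 - 5q_A = 0, so q_A = 159/10.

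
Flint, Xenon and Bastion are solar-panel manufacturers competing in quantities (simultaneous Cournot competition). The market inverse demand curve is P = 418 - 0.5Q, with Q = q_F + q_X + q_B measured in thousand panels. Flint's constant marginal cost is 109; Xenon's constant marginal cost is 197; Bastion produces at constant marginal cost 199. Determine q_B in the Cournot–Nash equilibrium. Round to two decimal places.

63.50

Flint's profit: π_F = (418 - 0.5Q)q_F - (109q_F). Setting ∂π_F/∂q_F = 0: 309 - q_F - (1/2)(q_X + q_B) = 0.
Xenon's profit: π_X = (418 - 0.5Q)q_X - (197q_X). Setting ∂π_X/∂q_X = 0: 221 - q_X - (1/2)(q_F + q_B) = 0.
Bastion's profit: π_B = (418 - 0.5Q)q_B - (199q_B). Setting ∂π_B/∂q_B = 0: 219 - q_B - (1/2)(q_F + q_X) = 0.
Summing all 3 equations gives 749 − 2Q = 0, hence Q = 749/2.
Back-substituting: q_F = (309 − 749/4)/(1/2) = 487/2, q_X = (221 − 749/4)/(1/2) = 135/2, q_B = (219 − 749/4)/(1/2) = 127/2.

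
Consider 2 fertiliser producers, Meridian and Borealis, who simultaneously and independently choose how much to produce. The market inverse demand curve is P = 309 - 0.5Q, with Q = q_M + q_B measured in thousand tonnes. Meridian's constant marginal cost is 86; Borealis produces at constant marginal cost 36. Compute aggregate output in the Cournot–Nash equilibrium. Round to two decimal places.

Meridian's profit: π_M = (309 - 0.5Q)q_M - (86q_M). Setting ∂π_M/∂q_M = 0: 223 - q_M - (1/2)(q_B) = 0.
Borealis's first-order condition: 273 - q_B - (1/2)(q_M) = 0.
Rearranging gives the reaction functions q_M = (223 - (1/2)q_B) and q_B = (273 - (1/2)q_M).
Substituting one into the other gives q_M = 346/3 and q_B = 646/3.
Total output Q = 346/3 + 646/3 = 992/3.

330.67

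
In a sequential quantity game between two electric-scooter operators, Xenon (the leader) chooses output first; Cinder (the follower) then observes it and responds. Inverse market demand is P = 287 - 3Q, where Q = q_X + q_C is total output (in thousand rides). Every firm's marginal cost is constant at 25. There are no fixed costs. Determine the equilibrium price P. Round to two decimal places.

90.50

The follower Cinder best-responds to any q_X: π_C = (287 - 3Q)q_C - 25q_C.
∂π_C/∂q_C = 262 - 3q_X - 6q_C = 0 gives the reaction function q_C = (262 - 3q_X)/6.
The leader anticipates this reaction. Substituting into P = 287 - 3Q gives P = 156 - (3/2)q_X, so π_X = (156 - (3/2)q_X)q_X - 25q_X.
Leader FOC: 131 - 3q_X = 0, so q_X = 131/3.
Then q_C = (262 - 3·(131/3))/6 = 131/6.
Total output Q = 131/2, so price P = 287 - 3·(131/2) = 181/2.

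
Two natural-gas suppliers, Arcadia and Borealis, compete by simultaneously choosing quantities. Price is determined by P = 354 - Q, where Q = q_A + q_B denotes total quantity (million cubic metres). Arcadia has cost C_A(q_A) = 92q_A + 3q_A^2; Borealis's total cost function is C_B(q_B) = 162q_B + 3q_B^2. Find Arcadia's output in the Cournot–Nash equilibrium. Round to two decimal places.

30.22

Arcadia's profit: π_A = (354 - Q)q_A - (92q_A + 3q_A²). Setting ∂π_A/∂q_A = 0: 262 - 8q_A - (q_B) = 0.
Borealis's profit: π_B = (354 - Q)q_B - (162q_B + 3q_B²). Setting ∂π_B/∂q_B = 0: 192 - 8q_B - (q_A) = 0.
So q_A = (262 - q_B)/8 and q_B = (192 - q_A)/8.
Substituting one into the other gives q_A = 272/9 and q_B = 182/9.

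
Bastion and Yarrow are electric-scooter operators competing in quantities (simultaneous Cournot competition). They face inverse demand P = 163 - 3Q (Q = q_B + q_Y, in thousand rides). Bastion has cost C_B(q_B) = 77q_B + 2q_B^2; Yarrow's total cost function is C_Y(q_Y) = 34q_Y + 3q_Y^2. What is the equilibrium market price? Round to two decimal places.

117.68

Bastion's profit: π_B = (163 - 3Q)q_B - (77q_B + 2q_B²). Setting ∂π_B/∂q_B = 0: 86 - 10q_B - 3(q_Y) = 0.
Yarrow's profit: π_Y = (163 - 3Q)q_Y - (34q_Y + 3q_Y²). Setting ∂π_Y/∂q_Y = 0: 129 - 12q_Y - 3(q_B) = 0.
So q_B = (86 - 3q_Y)/10 and q_Y = (129 - 3q_B)/12.
Solving the pair: q_B = 215/37, q_Y = 344/37.
Total output Q = 559/37, so price P = 163 - 3·(559/37) = 117.6757.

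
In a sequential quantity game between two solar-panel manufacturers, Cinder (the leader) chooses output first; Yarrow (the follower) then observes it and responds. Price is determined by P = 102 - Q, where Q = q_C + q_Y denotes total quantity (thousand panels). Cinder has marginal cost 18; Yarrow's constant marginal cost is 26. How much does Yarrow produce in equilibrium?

The follower Yarrow best-responds to any q_C: π_Y = (102 - Q)q_Y - 26q_Y.
Follower FOC: 76 - q_C - 2q_Y = 0, so q_Y(q_C) = (76 - q_C)/2.
The leader anticipates this reaction. Substituting into P = 102 - Q gives P = 64 - (1/2)q_C, so π_C = (64 - (1/2)q_C)q_C - 18q_C.
Maximising: ∂π_C/∂q_C = 46 - q_C = 0, giving q_C = 46.
Then q_Y = (76 - 46)/2 = 15.

15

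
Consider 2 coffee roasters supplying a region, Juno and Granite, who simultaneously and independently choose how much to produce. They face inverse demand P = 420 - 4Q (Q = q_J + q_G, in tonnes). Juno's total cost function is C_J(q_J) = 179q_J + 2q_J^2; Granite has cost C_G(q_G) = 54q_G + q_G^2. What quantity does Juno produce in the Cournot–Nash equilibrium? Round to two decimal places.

Juno's profit: π_J = (420 - 4Q)q_J - (179q_J + 2q_J²). Setting ∂π_J/∂q_J = 0: 241 - 12q_J - 4(q_G) = 0.
Granite's first-order condition: 366 - 10q_G - 4(q_J) = 0.
Rearranging gives the reaction functions q_J = (241 - 4q_G)/12 and q_G = (366 - 4q_J)/10.
Solving the pair: q_J = 473/52, q_G = 857/26.

9.10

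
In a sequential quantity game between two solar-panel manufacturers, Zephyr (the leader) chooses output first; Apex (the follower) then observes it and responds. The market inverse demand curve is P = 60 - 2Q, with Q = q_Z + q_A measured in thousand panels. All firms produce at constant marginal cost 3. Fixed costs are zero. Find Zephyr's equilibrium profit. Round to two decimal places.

203.06

Solve by backward induction. Given q_Z, the follower Apex maximises π_A = (60 - 2q_Z - 2q_A)q_A - 3q_A.
∂π_A/∂q_A = 57 - 2q_Z - 4q_A = 0 gives the reaction function q_A = (57 - 2q_Z)/4.
Zephyr substitutes q_A(q_Z) into its own profit: π_Z = q_Z(60 - 2q_Z - (57 - 2q_Z)/2) - 3q_Z = (63/2 - q_Z)q_Z - 3q_Z.
Leader FOC: 57/2 - 2q_Z = 0, so q_Z = 57/4.
Then q_A = (57 - 2·(57/4))/4 = 57/8.
Price P = 60 - 2·(171/8) = 69/4.
Zephyr's profit: (69/4 - 3)·(57/4) = 203.0625.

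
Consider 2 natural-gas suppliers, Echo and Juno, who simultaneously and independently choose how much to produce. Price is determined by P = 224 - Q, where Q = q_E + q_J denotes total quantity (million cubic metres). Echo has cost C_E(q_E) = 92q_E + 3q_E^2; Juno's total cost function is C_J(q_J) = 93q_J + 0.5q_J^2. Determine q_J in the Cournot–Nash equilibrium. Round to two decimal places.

Echo's profit: π_E = (224 - Q)q_E - (92q_E + 3q_E²). Setting ∂π_E/∂q_E = 0: 132 - 8q_E - (q_J) = 0.
Juno's profit: π_J = (224 - Q)q_J - (93q_J + (1/2)q_J²). Setting ∂π_J/∂q_J = 0: 131 - 3q_J - (q_E) = 0.
So q_E = (132 - q_J)/8 and q_J = (131 - q_E)/3.
Solving the pair: q_E = 265/23, q_J = 916/23.

39.83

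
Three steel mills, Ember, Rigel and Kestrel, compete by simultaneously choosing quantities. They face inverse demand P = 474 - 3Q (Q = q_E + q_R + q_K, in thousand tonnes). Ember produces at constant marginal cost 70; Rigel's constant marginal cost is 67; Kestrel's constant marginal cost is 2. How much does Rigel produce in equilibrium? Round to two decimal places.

28.75

Ember's profit: π_E = (474 - 3Q)q_E - (70q_E). Setting ∂π_E/∂q_E = 0: 404 - 6q_E - 3(q_R + q_K) = 0.
Rigel's first-order condition: 407 - 6q_R - 3(q_E + q_K) = 0.
Kestrel's first-order condition: 472 - 6q_K - 3(q_E + q_R) = 0.
Adding the 3 first-order conditions: 1283 − 12Q = 0, so Q = 1283/12.
Back-substituting: q_E = (404 − 1283/4)/3 = 111/4, q_R = (407 − 1283/4)/3 = 115/4, q_K = (472 − 1283/4)/3 = 605/12.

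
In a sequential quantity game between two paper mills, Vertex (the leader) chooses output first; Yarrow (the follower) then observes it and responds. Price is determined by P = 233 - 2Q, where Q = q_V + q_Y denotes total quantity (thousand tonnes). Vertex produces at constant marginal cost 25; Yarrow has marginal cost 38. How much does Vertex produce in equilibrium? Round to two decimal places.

Solve by backward induction. Given q_V, the follower Yarrow maximises π_Y = (233 - 2q_V - 2q_Y)q_Y - 38q_Y.
Setting the follower's marginal profit to zero, 195 - 2q_V - 4q_Y = 0, i.e. q_Y = (195 - 2q_V)/4.
The leader anticipates this reaction. Substituting into P = 233 - 2Q gives P = 271/2 - q_V, so π_V = (271/2 - q_V)q_V - 25q_V.
Leader FOC: 221/2 - 2q_V = 0, so q_V = 221/4.
Then q_Y = (195 - 2·(221/4))/4 = 169/8.

55.25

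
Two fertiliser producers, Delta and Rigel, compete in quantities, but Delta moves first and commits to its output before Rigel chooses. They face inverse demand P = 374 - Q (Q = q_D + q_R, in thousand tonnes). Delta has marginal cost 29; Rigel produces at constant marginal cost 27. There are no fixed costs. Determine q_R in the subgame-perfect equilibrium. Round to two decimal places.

The follower Rigel best-responds to any q_D: π_R = (374 - Q)q_R - 27q_R.
∂π_R/∂q_R = 347 - q_D - 2q_R = 0 gives the reaction function q_R = (347 - q_D)/2.
The leader anticipates this reaction. Substituting into P = 374 - Q gives P = 401/2 - (1/2)q_D, so π_D = (401/2 - (1/2)q_D)q_D - 29q_D.
Leader FOC: 343/2 - q_D = 0, so q_D = 343/2.
Then q_R = (347 - 343/2)/2 = 351/4.

87.75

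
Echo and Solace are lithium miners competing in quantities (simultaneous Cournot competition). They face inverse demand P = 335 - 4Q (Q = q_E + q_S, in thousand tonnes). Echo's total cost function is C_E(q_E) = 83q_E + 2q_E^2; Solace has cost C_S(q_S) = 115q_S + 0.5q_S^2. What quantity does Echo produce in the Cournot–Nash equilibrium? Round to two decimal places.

15.09

Echo's profit: π_E = (335 - 4Q)q_E - (83q_E + 2q_E²). Setting ∂π_E/∂q_E = 0: 252 - 12q_E - 4(q_S) = 0.
Solace's first-order condition: 220 - 9q_S - 4(q_E) = 0.
So q_E = (252 - 4q_S)/12 and q_S = (220 - 4q_E)/9.
Solving the pair: q_E = 347/23, q_S = 408/23.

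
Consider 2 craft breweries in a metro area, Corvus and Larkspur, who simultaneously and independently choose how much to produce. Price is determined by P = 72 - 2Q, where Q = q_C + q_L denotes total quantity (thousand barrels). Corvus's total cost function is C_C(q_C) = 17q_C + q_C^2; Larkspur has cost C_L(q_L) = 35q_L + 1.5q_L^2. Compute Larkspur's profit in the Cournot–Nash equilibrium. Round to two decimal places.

Corvus's profit: π_C = (72 - 2Q)q_C - (17q_C + q_C²). Setting ∂π_C/∂q_C = 0: 55 - 6q_C - 2(q_L) = 0.
Larkspur's first-order condition: 37 - 7q_L - 2(q_C) = 0.
So q_C = (55 - 2q_L)/6 and q_L = (37 - 2q_C)/7.
Solving the pair: q_C = 311/38, q_L = 56/19.
Price P = 72 - 2·(423/38) = 945/19.
Larkspur's profit: (945/19)·(56/19) - 35·(56/19) - (3/2)(56/19)² = 30.4044.

30.40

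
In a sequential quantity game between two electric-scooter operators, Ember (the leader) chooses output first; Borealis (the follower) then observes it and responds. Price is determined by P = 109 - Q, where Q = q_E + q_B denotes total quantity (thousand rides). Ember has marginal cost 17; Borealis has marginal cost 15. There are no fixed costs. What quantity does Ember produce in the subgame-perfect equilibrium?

The follower Borealis best-responds to any q_E: π_B = (109 - Q)q_B - 15q_B.
∂π_B/∂q_B = 94 - q_E - 2q_B = 0 gives the reaction function q_B = (94 - q_E)/2.
The leader anticipates this reaction. Substituting into P = 109 - Q gives P = 62 - (1/2)q_E, so π_E = (62 - (1/2)q_E)q_E - 17q_E.
Maximising: ∂π_E/∂q_E = 45 - q_E = 0, giving q_E = 45.
Then q_B = (94 - 45)/2 = 49/2.

45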